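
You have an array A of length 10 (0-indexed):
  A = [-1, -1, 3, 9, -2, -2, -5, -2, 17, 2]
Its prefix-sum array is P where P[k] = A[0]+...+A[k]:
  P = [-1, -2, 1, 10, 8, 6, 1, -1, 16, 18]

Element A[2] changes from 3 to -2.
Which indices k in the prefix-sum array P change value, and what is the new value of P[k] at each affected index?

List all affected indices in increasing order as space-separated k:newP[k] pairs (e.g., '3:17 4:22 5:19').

P[k] = A[0] + ... + A[k]
P[k] includes A[2] iff k >= 2
Affected indices: 2, 3, ..., 9; delta = -5
  P[2]: 1 + -5 = -4
  P[3]: 10 + -5 = 5
  P[4]: 8 + -5 = 3
  P[5]: 6 + -5 = 1
  P[6]: 1 + -5 = -4
  P[7]: -1 + -5 = -6
  P[8]: 16 + -5 = 11
  P[9]: 18 + -5 = 13

Answer: 2:-4 3:5 4:3 5:1 6:-4 7:-6 8:11 9:13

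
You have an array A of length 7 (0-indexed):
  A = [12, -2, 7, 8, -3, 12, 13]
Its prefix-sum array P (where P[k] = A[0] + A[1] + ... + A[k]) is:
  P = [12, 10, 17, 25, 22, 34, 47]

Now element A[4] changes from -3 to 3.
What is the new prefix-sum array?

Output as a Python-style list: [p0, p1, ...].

Answer: [12, 10, 17, 25, 28, 40, 53]

Derivation:
Change: A[4] -3 -> 3, delta = 6
P[k] for k < 4: unchanged (A[4] not included)
P[k] for k >= 4: shift by delta = 6
  P[0] = 12 + 0 = 12
  P[1] = 10 + 0 = 10
  P[2] = 17 + 0 = 17
  P[3] = 25 + 0 = 25
  P[4] = 22 + 6 = 28
  P[5] = 34 + 6 = 40
  P[6] = 47 + 6 = 53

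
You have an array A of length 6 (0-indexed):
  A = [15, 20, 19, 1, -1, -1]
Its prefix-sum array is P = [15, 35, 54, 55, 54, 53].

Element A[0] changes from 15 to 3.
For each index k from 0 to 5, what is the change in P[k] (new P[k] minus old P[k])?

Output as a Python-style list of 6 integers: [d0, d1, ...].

Element change: A[0] 15 -> 3, delta = -12
For k < 0: P[k] unchanged, delta_P[k] = 0
For k >= 0: P[k] shifts by exactly -12
Delta array: [-12, -12, -12, -12, -12, -12]

Answer: [-12, -12, -12, -12, -12, -12]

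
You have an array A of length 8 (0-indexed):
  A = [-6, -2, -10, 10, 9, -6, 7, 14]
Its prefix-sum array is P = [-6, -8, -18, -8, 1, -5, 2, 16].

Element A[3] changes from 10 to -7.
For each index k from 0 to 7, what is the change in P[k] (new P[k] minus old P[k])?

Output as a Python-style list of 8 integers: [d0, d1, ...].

Element change: A[3] 10 -> -7, delta = -17
For k < 3: P[k] unchanged, delta_P[k] = 0
For k >= 3: P[k] shifts by exactly -17
Delta array: [0, 0, 0, -17, -17, -17, -17, -17]

Answer: [0, 0, 0, -17, -17, -17, -17, -17]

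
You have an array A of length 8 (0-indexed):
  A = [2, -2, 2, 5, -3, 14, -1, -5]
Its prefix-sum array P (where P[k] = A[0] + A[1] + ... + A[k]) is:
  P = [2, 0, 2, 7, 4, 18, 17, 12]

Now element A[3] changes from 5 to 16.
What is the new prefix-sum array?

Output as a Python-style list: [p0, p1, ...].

Answer: [2, 0, 2, 18, 15, 29, 28, 23]

Derivation:
Change: A[3] 5 -> 16, delta = 11
P[k] for k < 3: unchanged (A[3] not included)
P[k] for k >= 3: shift by delta = 11
  P[0] = 2 + 0 = 2
  P[1] = 0 + 0 = 0
  P[2] = 2 + 0 = 2
  P[3] = 7 + 11 = 18
  P[4] = 4 + 11 = 15
  P[5] = 18 + 11 = 29
  P[6] = 17 + 11 = 28
  P[7] = 12 + 11 = 23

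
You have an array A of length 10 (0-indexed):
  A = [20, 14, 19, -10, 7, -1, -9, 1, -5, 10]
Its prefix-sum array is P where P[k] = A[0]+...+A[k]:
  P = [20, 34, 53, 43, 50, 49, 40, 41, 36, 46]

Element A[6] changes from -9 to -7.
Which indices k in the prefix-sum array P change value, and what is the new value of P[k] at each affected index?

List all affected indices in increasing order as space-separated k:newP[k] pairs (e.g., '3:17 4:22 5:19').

P[k] = A[0] + ... + A[k]
P[k] includes A[6] iff k >= 6
Affected indices: 6, 7, ..., 9; delta = 2
  P[6]: 40 + 2 = 42
  P[7]: 41 + 2 = 43
  P[8]: 36 + 2 = 38
  P[9]: 46 + 2 = 48

Answer: 6:42 7:43 8:38 9:48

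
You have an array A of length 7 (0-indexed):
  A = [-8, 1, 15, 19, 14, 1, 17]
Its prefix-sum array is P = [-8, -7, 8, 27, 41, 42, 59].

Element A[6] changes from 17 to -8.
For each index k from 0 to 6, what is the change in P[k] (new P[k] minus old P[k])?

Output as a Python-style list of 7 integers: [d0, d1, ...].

Answer: [0, 0, 0, 0, 0, 0, -25]

Derivation:
Element change: A[6] 17 -> -8, delta = -25
For k < 6: P[k] unchanged, delta_P[k] = 0
For k >= 6: P[k] shifts by exactly -25
Delta array: [0, 0, 0, 0, 0, 0, -25]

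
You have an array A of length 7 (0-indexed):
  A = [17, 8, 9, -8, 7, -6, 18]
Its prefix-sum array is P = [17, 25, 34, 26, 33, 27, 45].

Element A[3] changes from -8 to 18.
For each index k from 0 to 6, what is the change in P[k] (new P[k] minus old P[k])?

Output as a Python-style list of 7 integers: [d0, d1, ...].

Answer: [0, 0, 0, 26, 26, 26, 26]

Derivation:
Element change: A[3] -8 -> 18, delta = 26
For k < 3: P[k] unchanged, delta_P[k] = 0
For k >= 3: P[k] shifts by exactly 26
Delta array: [0, 0, 0, 26, 26, 26, 26]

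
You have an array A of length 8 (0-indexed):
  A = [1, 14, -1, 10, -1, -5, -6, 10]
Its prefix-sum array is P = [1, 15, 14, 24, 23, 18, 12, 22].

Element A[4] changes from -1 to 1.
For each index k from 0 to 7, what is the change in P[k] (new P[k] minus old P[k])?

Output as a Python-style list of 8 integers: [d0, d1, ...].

Answer: [0, 0, 0, 0, 2, 2, 2, 2]

Derivation:
Element change: A[4] -1 -> 1, delta = 2
For k < 4: P[k] unchanged, delta_P[k] = 0
For k >= 4: P[k] shifts by exactly 2
Delta array: [0, 0, 0, 0, 2, 2, 2, 2]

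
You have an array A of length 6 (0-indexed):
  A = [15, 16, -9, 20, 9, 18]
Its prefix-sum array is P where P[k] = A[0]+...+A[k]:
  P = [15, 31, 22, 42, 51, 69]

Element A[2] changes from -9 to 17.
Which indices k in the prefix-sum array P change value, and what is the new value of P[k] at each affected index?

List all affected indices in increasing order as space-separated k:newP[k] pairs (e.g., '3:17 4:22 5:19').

P[k] = A[0] + ... + A[k]
P[k] includes A[2] iff k >= 2
Affected indices: 2, 3, ..., 5; delta = 26
  P[2]: 22 + 26 = 48
  P[3]: 42 + 26 = 68
  P[4]: 51 + 26 = 77
  P[5]: 69 + 26 = 95

Answer: 2:48 3:68 4:77 5:95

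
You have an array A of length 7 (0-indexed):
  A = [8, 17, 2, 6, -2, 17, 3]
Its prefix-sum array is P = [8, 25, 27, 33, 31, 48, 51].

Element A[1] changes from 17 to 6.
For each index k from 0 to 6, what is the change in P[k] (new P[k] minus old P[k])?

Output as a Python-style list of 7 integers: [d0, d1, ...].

Element change: A[1] 17 -> 6, delta = -11
For k < 1: P[k] unchanged, delta_P[k] = 0
For k >= 1: P[k] shifts by exactly -11
Delta array: [0, -11, -11, -11, -11, -11, -11]

Answer: [0, -11, -11, -11, -11, -11, -11]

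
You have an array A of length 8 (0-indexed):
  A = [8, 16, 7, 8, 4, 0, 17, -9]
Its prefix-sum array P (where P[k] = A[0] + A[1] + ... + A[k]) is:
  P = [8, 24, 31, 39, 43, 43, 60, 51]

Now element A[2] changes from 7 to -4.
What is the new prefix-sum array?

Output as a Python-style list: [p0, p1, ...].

Answer: [8, 24, 20, 28, 32, 32, 49, 40]

Derivation:
Change: A[2] 7 -> -4, delta = -11
P[k] for k < 2: unchanged (A[2] not included)
P[k] for k >= 2: shift by delta = -11
  P[0] = 8 + 0 = 8
  P[1] = 24 + 0 = 24
  P[2] = 31 + -11 = 20
  P[3] = 39 + -11 = 28
  P[4] = 43 + -11 = 32
  P[5] = 43 + -11 = 32
  P[6] = 60 + -11 = 49
  P[7] = 51 + -11 = 40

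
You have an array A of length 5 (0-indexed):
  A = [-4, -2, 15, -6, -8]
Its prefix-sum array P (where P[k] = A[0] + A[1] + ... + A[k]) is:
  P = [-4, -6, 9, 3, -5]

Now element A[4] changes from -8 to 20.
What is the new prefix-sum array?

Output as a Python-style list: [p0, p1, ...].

Change: A[4] -8 -> 20, delta = 28
P[k] for k < 4: unchanged (A[4] not included)
P[k] for k >= 4: shift by delta = 28
  P[0] = -4 + 0 = -4
  P[1] = -6 + 0 = -6
  P[2] = 9 + 0 = 9
  P[3] = 3 + 0 = 3
  P[4] = -5 + 28 = 23

Answer: [-4, -6, 9, 3, 23]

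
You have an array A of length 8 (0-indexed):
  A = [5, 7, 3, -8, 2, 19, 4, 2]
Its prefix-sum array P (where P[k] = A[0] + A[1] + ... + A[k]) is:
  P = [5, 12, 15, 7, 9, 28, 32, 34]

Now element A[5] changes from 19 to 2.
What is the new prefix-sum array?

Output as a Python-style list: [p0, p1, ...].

Change: A[5] 19 -> 2, delta = -17
P[k] for k < 5: unchanged (A[5] not included)
P[k] for k >= 5: shift by delta = -17
  P[0] = 5 + 0 = 5
  P[1] = 12 + 0 = 12
  P[2] = 15 + 0 = 15
  P[3] = 7 + 0 = 7
  P[4] = 9 + 0 = 9
  P[5] = 28 + -17 = 11
  P[6] = 32 + -17 = 15
  P[7] = 34 + -17 = 17

Answer: [5, 12, 15, 7, 9, 11, 15, 17]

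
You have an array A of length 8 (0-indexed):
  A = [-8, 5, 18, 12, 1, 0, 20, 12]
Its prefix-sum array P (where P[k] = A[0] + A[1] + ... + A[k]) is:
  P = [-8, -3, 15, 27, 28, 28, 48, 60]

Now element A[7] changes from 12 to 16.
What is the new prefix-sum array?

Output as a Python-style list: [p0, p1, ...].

Change: A[7] 12 -> 16, delta = 4
P[k] for k < 7: unchanged (A[7] not included)
P[k] for k >= 7: shift by delta = 4
  P[0] = -8 + 0 = -8
  P[1] = -3 + 0 = -3
  P[2] = 15 + 0 = 15
  P[3] = 27 + 0 = 27
  P[4] = 28 + 0 = 28
  P[5] = 28 + 0 = 28
  P[6] = 48 + 0 = 48
  P[7] = 60 + 4 = 64

Answer: [-8, -3, 15, 27, 28, 28, 48, 64]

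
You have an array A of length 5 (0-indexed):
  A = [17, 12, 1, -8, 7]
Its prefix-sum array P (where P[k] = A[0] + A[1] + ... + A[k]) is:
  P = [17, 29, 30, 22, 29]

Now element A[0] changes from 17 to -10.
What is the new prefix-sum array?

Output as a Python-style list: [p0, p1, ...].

Change: A[0] 17 -> -10, delta = -27
P[k] for k < 0: unchanged (A[0] not included)
P[k] for k >= 0: shift by delta = -27
  P[0] = 17 + -27 = -10
  P[1] = 29 + -27 = 2
  P[2] = 30 + -27 = 3
  P[3] = 22 + -27 = -5
  P[4] = 29 + -27 = 2

Answer: [-10, 2, 3, -5, 2]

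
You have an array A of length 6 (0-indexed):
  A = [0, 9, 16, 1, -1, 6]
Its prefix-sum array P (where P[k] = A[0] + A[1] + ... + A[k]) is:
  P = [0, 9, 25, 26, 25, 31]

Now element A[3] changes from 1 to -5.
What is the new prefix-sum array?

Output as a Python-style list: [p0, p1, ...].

Change: A[3] 1 -> -5, delta = -6
P[k] for k < 3: unchanged (A[3] not included)
P[k] for k >= 3: shift by delta = -6
  P[0] = 0 + 0 = 0
  P[1] = 9 + 0 = 9
  P[2] = 25 + 0 = 25
  P[3] = 26 + -6 = 20
  P[4] = 25 + -6 = 19
  P[5] = 31 + -6 = 25

Answer: [0, 9, 25, 20, 19, 25]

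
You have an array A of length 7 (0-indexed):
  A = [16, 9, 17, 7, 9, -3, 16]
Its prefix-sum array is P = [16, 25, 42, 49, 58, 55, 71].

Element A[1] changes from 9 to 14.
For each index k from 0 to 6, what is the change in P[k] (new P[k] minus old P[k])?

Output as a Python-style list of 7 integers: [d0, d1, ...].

Element change: A[1] 9 -> 14, delta = 5
For k < 1: P[k] unchanged, delta_P[k] = 0
For k >= 1: P[k] shifts by exactly 5
Delta array: [0, 5, 5, 5, 5, 5, 5]

Answer: [0, 5, 5, 5, 5, 5, 5]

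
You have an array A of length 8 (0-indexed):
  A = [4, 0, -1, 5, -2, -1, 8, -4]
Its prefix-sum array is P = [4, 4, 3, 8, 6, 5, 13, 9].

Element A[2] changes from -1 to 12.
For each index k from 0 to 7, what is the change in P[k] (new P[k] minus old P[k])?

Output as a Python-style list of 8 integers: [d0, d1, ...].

Answer: [0, 0, 13, 13, 13, 13, 13, 13]

Derivation:
Element change: A[2] -1 -> 12, delta = 13
For k < 2: P[k] unchanged, delta_P[k] = 0
For k >= 2: P[k] shifts by exactly 13
Delta array: [0, 0, 13, 13, 13, 13, 13, 13]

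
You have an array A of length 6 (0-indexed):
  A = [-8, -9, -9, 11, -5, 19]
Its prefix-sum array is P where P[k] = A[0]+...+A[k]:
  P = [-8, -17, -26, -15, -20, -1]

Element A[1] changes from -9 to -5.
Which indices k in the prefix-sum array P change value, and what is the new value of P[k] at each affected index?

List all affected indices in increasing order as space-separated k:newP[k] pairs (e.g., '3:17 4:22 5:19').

P[k] = A[0] + ... + A[k]
P[k] includes A[1] iff k >= 1
Affected indices: 1, 2, ..., 5; delta = 4
  P[1]: -17 + 4 = -13
  P[2]: -26 + 4 = -22
  P[3]: -15 + 4 = -11
  P[4]: -20 + 4 = -16
  P[5]: -1 + 4 = 3

Answer: 1:-13 2:-22 3:-11 4:-16 5:3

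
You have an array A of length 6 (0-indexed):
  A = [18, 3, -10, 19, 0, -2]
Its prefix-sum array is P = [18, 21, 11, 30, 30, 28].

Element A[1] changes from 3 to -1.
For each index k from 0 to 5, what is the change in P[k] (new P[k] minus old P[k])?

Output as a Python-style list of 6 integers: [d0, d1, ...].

Element change: A[1] 3 -> -1, delta = -4
For k < 1: P[k] unchanged, delta_P[k] = 0
For k >= 1: P[k] shifts by exactly -4
Delta array: [0, -4, -4, -4, -4, -4]

Answer: [0, -4, -4, -4, -4, -4]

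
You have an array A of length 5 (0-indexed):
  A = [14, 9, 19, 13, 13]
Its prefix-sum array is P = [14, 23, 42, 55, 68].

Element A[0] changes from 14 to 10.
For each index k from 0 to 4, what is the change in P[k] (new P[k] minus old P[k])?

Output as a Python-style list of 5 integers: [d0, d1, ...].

Answer: [-4, -4, -4, -4, -4]

Derivation:
Element change: A[0] 14 -> 10, delta = -4
For k < 0: P[k] unchanged, delta_P[k] = 0
For k >= 0: P[k] shifts by exactly -4
Delta array: [-4, -4, -4, -4, -4]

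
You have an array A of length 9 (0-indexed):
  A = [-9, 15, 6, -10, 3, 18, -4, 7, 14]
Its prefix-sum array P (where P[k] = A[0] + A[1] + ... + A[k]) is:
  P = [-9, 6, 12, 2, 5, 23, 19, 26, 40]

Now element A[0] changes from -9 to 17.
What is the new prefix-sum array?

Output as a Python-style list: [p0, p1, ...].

Change: A[0] -9 -> 17, delta = 26
P[k] for k < 0: unchanged (A[0] not included)
P[k] for k >= 0: shift by delta = 26
  P[0] = -9 + 26 = 17
  P[1] = 6 + 26 = 32
  P[2] = 12 + 26 = 38
  P[3] = 2 + 26 = 28
  P[4] = 5 + 26 = 31
  P[5] = 23 + 26 = 49
  P[6] = 19 + 26 = 45
  P[7] = 26 + 26 = 52
  P[8] = 40 + 26 = 66

Answer: [17, 32, 38, 28, 31, 49, 45, 52, 66]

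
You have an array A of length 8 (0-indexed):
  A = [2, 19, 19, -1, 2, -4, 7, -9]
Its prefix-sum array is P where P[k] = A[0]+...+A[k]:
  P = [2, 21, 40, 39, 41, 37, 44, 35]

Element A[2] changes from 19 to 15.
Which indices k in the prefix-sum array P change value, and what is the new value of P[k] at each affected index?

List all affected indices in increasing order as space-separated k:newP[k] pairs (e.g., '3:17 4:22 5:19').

Answer: 2:36 3:35 4:37 5:33 6:40 7:31

Derivation:
P[k] = A[0] + ... + A[k]
P[k] includes A[2] iff k >= 2
Affected indices: 2, 3, ..., 7; delta = -4
  P[2]: 40 + -4 = 36
  P[3]: 39 + -4 = 35
  P[4]: 41 + -4 = 37
  P[5]: 37 + -4 = 33
  P[6]: 44 + -4 = 40
  P[7]: 35 + -4 = 31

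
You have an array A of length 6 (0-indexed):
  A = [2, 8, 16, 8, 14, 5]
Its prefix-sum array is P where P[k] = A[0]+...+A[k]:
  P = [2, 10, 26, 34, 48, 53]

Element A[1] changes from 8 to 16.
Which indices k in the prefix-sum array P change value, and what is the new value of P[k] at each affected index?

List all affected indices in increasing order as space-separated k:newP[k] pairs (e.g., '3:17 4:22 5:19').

Answer: 1:18 2:34 3:42 4:56 5:61

Derivation:
P[k] = A[0] + ... + A[k]
P[k] includes A[1] iff k >= 1
Affected indices: 1, 2, ..., 5; delta = 8
  P[1]: 10 + 8 = 18
  P[2]: 26 + 8 = 34
  P[3]: 34 + 8 = 42
  P[4]: 48 + 8 = 56
  P[5]: 53 + 8 = 61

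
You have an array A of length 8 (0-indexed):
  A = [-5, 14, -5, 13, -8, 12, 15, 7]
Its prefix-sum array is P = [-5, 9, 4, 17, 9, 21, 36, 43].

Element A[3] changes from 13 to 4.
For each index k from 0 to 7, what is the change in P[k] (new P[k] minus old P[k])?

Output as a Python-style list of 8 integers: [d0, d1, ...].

Element change: A[3] 13 -> 4, delta = -9
For k < 3: P[k] unchanged, delta_P[k] = 0
For k >= 3: P[k] shifts by exactly -9
Delta array: [0, 0, 0, -9, -9, -9, -9, -9]

Answer: [0, 0, 0, -9, -9, -9, -9, -9]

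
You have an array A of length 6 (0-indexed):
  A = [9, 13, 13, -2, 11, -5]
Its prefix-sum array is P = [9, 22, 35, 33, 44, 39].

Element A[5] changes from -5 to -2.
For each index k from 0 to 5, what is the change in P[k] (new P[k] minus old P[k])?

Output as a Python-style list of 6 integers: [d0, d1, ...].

Element change: A[5] -5 -> -2, delta = 3
For k < 5: P[k] unchanged, delta_P[k] = 0
For k >= 5: P[k] shifts by exactly 3
Delta array: [0, 0, 0, 0, 0, 3]

Answer: [0, 0, 0, 0, 0, 3]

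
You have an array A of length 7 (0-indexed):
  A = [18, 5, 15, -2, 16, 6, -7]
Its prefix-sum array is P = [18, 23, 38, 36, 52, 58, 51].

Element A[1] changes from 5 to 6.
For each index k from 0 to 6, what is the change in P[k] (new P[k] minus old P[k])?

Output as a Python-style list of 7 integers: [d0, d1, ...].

Answer: [0, 1, 1, 1, 1, 1, 1]

Derivation:
Element change: A[1] 5 -> 6, delta = 1
For k < 1: P[k] unchanged, delta_P[k] = 0
For k >= 1: P[k] shifts by exactly 1
Delta array: [0, 1, 1, 1, 1, 1, 1]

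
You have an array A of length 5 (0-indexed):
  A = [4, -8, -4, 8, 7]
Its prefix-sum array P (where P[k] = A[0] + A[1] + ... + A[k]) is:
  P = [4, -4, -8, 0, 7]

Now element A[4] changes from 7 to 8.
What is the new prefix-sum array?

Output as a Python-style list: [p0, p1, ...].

Answer: [4, -4, -8, 0, 8]

Derivation:
Change: A[4] 7 -> 8, delta = 1
P[k] for k < 4: unchanged (A[4] not included)
P[k] for k >= 4: shift by delta = 1
  P[0] = 4 + 0 = 4
  P[1] = -4 + 0 = -4
  P[2] = -8 + 0 = -8
  P[3] = 0 + 0 = 0
  P[4] = 7 + 1 = 8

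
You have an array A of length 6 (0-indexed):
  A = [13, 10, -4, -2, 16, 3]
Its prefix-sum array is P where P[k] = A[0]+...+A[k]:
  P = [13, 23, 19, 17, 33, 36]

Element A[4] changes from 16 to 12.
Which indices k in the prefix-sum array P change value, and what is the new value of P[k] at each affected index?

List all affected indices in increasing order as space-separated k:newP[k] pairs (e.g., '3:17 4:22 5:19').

P[k] = A[0] + ... + A[k]
P[k] includes A[4] iff k >= 4
Affected indices: 4, 5, ..., 5; delta = -4
  P[4]: 33 + -4 = 29
  P[5]: 36 + -4 = 32

Answer: 4:29 5:32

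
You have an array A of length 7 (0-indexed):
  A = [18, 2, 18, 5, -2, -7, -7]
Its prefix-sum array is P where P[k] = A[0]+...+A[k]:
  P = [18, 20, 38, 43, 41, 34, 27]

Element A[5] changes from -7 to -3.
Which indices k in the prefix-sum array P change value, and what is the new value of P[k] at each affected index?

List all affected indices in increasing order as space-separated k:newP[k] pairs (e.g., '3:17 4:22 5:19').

Answer: 5:38 6:31

Derivation:
P[k] = A[0] + ... + A[k]
P[k] includes A[5] iff k >= 5
Affected indices: 5, 6, ..., 6; delta = 4
  P[5]: 34 + 4 = 38
  P[6]: 27 + 4 = 31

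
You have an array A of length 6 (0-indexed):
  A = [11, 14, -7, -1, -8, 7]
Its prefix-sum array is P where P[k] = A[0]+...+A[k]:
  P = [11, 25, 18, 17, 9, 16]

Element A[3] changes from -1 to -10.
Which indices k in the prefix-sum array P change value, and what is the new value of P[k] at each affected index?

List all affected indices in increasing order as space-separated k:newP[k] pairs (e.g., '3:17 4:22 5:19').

Answer: 3:8 4:0 5:7

Derivation:
P[k] = A[0] + ... + A[k]
P[k] includes A[3] iff k >= 3
Affected indices: 3, 4, ..., 5; delta = -9
  P[3]: 17 + -9 = 8
  P[4]: 9 + -9 = 0
  P[5]: 16 + -9 = 7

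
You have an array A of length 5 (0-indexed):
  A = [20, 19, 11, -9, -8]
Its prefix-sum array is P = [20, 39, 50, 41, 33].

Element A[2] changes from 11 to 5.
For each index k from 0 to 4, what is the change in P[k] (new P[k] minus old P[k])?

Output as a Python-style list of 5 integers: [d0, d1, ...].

Element change: A[2] 11 -> 5, delta = -6
For k < 2: P[k] unchanged, delta_P[k] = 0
For k >= 2: P[k] shifts by exactly -6
Delta array: [0, 0, -6, -6, -6]

Answer: [0, 0, -6, -6, -6]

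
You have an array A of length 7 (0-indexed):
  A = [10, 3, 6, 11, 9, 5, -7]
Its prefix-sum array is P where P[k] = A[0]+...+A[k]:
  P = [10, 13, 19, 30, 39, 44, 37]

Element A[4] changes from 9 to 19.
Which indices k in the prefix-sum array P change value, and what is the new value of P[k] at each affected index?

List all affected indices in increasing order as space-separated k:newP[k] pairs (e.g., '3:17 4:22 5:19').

P[k] = A[0] + ... + A[k]
P[k] includes A[4] iff k >= 4
Affected indices: 4, 5, ..., 6; delta = 10
  P[4]: 39 + 10 = 49
  P[5]: 44 + 10 = 54
  P[6]: 37 + 10 = 47

Answer: 4:49 5:54 6:47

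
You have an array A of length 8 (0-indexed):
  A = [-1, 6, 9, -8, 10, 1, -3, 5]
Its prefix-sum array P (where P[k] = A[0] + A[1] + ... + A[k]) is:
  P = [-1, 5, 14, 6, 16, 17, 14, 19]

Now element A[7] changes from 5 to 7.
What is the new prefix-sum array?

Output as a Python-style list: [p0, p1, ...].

Answer: [-1, 5, 14, 6, 16, 17, 14, 21]

Derivation:
Change: A[7] 5 -> 7, delta = 2
P[k] for k < 7: unchanged (A[7] not included)
P[k] for k >= 7: shift by delta = 2
  P[0] = -1 + 0 = -1
  P[1] = 5 + 0 = 5
  P[2] = 14 + 0 = 14
  P[3] = 6 + 0 = 6
  P[4] = 16 + 0 = 16
  P[5] = 17 + 0 = 17
  P[6] = 14 + 0 = 14
  P[7] = 19 + 2 = 21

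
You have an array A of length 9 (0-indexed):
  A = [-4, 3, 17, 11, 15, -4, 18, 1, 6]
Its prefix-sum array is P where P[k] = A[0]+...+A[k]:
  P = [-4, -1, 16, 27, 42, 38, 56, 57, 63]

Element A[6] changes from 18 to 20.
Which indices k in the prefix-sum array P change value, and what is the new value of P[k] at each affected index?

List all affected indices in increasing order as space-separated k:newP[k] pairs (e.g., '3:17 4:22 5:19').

P[k] = A[0] + ... + A[k]
P[k] includes A[6] iff k >= 6
Affected indices: 6, 7, ..., 8; delta = 2
  P[6]: 56 + 2 = 58
  P[7]: 57 + 2 = 59
  P[8]: 63 + 2 = 65

Answer: 6:58 7:59 8:65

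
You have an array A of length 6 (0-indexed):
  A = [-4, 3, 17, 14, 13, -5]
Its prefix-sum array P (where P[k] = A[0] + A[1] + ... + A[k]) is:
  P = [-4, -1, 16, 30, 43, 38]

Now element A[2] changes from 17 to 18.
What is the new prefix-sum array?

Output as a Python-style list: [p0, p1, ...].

Answer: [-4, -1, 17, 31, 44, 39]

Derivation:
Change: A[2] 17 -> 18, delta = 1
P[k] for k < 2: unchanged (A[2] not included)
P[k] for k >= 2: shift by delta = 1
  P[0] = -4 + 0 = -4
  P[1] = -1 + 0 = -1
  P[2] = 16 + 1 = 17
  P[3] = 30 + 1 = 31
  P[4] = 43 + 1 = 44
  P[5] = 38 + 1 = 39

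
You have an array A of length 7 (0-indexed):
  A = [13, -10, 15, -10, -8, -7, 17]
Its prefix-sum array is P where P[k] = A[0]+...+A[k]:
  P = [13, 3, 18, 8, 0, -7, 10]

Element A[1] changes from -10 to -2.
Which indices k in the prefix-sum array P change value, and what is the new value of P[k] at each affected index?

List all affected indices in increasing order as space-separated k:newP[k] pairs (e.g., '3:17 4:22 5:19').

Answer: 1:11 2:26 3:16 4:8 5:1 6:18

Derivation:
P[k] = A[0] + ... + A[k]
P[k] includes A[1] iff k >= 1
Affected indices: 1, 2, ..., 6; delta = 8
  P[1]: 3 + 8 = 11
  P[2]: 18 + 8 = 26
  P[3]: 8 + 8 = 16
  P[4]: 0 + 8 = 8
  P[5]: -7 + 8 = 1
  P[6]: 10 + 8 = 18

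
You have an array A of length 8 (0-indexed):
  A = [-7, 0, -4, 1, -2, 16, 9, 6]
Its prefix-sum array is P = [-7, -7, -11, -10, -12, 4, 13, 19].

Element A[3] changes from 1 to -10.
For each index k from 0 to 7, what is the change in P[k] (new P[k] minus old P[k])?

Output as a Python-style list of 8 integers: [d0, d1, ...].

Answer: [0, 0, 0, -11, -11, -11, -11, -11]

Derivation:
Element change: A[3] 1 -> -10, delta = -11
For k < 3: P[k] unchanged, delta_P[k] = 0
For k >= 3: P[k] shifts by exactly -11
Delta array: [0, 0, 0, -11, -11, -11, -11, -11]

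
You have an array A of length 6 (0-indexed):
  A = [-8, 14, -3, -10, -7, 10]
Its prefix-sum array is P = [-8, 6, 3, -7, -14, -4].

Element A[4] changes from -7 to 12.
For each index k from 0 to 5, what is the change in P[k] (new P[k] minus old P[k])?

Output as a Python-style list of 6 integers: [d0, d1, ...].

Answer: [0, 0, 0, 0, 19, 19]

Derivation:
Element change: A[4] -7 -> 12, delta = 19
For k < 4: P[k] unchanged, delta_P[k] = 0
For k >= 4: P[k] shifts by exactly 19
Delta array: [0, 0, 0, 0, 19, 19]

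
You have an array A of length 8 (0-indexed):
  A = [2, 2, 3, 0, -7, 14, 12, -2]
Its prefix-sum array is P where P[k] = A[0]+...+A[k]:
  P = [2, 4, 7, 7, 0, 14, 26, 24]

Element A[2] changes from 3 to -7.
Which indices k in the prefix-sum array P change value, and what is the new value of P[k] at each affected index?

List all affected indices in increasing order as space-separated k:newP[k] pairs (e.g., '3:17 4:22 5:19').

P[k] = A[0] + ... + A[k]
P[k] includes A[2] iff k >= 2
Affected indices: 2, 3, ..., 7; delta = -10
  P[2]: 7 + -10 = -3
  P[3]: 7 + -10 = -3
  P[4]: 0 + -10 = -10
  P[5]: 14 + -10 = 4
  P[6]: 26 + -10 = 16
  P[7]: 24 + -10 = 14

Answer: 2:-3 3:-3 4:-10 5:4 6:16 7:14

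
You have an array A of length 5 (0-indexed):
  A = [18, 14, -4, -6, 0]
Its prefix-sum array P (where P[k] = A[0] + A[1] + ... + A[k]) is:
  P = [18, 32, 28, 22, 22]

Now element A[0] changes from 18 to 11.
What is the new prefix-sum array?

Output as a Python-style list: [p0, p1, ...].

Answer: [11, 25, 21, 15, 15]

Derivation:
Change: A[0] 18 -> 11, delta = -7
P[k] for k < 0: unchanged (A[0] not included)
P[k] for k >= 0: shift by delta = -7
  P[0] = 18 + -7 = 11
  P[1] = 32 + -7 = 25
  P[2] = 28 + -7 = 21
  P[3] = 22 + -7 = 15
  P[4] = 22 + -7 = 15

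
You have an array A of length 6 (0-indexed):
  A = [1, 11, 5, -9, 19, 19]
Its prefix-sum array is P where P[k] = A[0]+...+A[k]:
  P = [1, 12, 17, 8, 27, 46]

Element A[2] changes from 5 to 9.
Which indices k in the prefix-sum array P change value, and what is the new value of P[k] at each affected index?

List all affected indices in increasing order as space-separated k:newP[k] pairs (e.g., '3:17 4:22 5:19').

Answer: 2:21 3:12 4:31 5:50

Derivation:
P[k] = A[0] + ... + A[k]
P[k] includes A[2] iff k >= 2
Affected indices: 2, 3, ..., 5; delta = 4
  P[2]: 17 + 4 = 21
  P[3]: 8 + 4 = 12
  P[4]: 27 + 4 = 31
  P[5]: 46 + 4 = 50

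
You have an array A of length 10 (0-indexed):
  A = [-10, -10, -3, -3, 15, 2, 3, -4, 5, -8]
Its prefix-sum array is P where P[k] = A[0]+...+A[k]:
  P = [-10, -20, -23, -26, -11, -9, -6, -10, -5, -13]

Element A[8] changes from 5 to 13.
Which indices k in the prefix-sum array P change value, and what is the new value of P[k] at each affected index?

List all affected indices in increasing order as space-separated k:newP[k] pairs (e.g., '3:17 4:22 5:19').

Answer: 8:3 9:-5

Derivation:
P[k] = A[0] + ... + A[k]
P[k] includes A[8] iff k >= 8
Affected indices: 8, 9, ..., 9; delta = 8
  P[8]: -5 + 8 = 3
  P[9]: -13 + 8 = -5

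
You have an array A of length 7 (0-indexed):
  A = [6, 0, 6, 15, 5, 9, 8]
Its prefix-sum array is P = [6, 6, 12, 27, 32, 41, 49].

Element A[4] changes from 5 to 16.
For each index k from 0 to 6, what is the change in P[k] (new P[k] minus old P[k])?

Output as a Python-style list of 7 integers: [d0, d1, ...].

Answer: [0, 0, 0, 0, 11, 11, 11]

Derivation:
Element change: A[4] 5 -> 16, delta = 11
For k < 4: P[k] unchanged, delta_P[k] = 0
For k >= 4: P[k] shifts by exactly 11
Delta array: [0, 0, 0, 0, 11, 11, 11]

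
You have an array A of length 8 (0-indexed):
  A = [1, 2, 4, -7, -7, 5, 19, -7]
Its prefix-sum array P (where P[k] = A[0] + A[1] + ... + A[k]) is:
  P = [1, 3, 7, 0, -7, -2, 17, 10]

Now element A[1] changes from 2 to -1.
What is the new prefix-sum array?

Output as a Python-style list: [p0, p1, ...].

Answer: [1, 0, 4, -3, -10, -5, 14, 7]

Derivation:
Change: A[1] 2 -> -1, delta = -3
P[k] for k < 1: unchanged (A[1] not included)
P[k] for k >= 1: shift by delta = -3
  P[0] = 1 + 0 = 1
  P[1] = 3 + -3 = 0
  P[2] = 7 + -3 = 4
  P[3] = 0 + -3 = -3
  P[4] = -7 + -3 = -10
  P[5] = -2 + -3 = -5
  P[6] = 17 + -3 = 14
  P[7] = 10 + -3 = 7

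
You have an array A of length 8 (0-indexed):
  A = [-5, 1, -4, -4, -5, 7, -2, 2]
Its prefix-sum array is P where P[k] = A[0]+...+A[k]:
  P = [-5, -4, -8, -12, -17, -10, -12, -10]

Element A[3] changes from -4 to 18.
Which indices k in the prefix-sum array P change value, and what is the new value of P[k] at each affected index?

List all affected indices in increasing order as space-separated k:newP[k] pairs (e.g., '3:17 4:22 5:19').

P[k] = A[0] + ... + A[k]
P[k] includes A[3] iff k >= 3
Affected indices: 3, 4, ..., 7; delta = 22
  P[3]: -12 + 22 = 10
  P[4]: -17 + 22 = 5
  P[5]: -10 + 22 = 12
  P[6]: -12 + 22 = 10
  P[7]: -10 + 22 = 12

Answer: 3:10 4:5 5:12 6:10 7:12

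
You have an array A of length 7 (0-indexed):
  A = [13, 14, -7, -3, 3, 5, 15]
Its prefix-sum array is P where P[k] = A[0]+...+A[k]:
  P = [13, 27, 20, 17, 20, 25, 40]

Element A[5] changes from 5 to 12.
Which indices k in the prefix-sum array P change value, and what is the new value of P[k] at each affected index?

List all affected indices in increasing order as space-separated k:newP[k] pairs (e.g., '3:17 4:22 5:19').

Answer: 5:32 6:47

Derivation:
P[k] = A[0] + ... + A[k]
P[k] includes A[5] iff k >= 5
Affected indices: 5, 6, ..., 6; delta = 7
  P[5]: 25 + 7 = 32
  P[6]: 40 + 7 = 47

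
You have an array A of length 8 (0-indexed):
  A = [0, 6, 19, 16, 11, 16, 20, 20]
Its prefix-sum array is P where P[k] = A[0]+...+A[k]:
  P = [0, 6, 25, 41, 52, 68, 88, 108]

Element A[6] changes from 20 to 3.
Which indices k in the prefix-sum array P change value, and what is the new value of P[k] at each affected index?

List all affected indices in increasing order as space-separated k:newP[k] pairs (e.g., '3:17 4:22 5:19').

P[k] = A[0] + ... + A[k]
P[k] includes A[6] iff k >= 6
Affected indices: 6, 7, ..., 7; delta = -17
  P[6]: 88 + -17 = 71
  P[7]: 108 + -17 = 91

Answer: 6:71 7:91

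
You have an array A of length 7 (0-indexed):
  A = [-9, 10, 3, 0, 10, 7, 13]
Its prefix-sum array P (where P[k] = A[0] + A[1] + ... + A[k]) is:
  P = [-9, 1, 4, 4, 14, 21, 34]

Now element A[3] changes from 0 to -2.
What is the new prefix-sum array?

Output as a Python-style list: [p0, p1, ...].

Answer: [-9, 1, 4, 2, 12, 19, 32]

Derivation:
Change: A[3] 0 -> -2, delta = -2
P[k] for k < 3: unchanged (A[3] not included)
P[k] for k >= 3: shift by delta = -2
  P[0] = -9 + 0 = -9
  P[1] = 1 + 0 = 1
  P[2] = 4 + 0 = 4
  P[3] = 4 + -2 = 2
  P[4] = 14 + -2 = 12
  P[5] = 21 + -2 = 19
  P[6] = 34 + -2 = 32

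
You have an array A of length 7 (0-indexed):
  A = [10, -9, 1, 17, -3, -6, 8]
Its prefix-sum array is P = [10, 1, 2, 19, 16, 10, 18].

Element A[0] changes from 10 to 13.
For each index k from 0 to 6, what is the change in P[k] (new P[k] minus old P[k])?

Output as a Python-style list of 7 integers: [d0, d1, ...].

Answer: [3, 3, 3, 3, 3, 3, 3]

Derivation:
Element change: A[0] 10 -> 13, delta = 3
For k < 0: P[k] unchanged, delta_P[k] = 0
For k >= 0: P[k] shifts by exactly 3
Delta array: [3, 3, 3, 3, 3, 3, 3]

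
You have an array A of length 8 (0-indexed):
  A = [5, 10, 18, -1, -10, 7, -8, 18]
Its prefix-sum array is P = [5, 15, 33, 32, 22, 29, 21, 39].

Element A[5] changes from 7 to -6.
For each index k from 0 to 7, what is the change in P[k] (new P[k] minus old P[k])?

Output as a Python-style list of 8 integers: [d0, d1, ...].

Answer: [0, 0, 0, 0, 0, -13, -13, -13]

Derivation:
Element change: A[5] 7 -> -6, delta = -13
For k < 5: P[k] unchanged, delta_P[k] = 0
For k >= 5: P[k] shifts by exactly -13
Delta array: [0, 0, 0, 0, 0, -13, -13, -13]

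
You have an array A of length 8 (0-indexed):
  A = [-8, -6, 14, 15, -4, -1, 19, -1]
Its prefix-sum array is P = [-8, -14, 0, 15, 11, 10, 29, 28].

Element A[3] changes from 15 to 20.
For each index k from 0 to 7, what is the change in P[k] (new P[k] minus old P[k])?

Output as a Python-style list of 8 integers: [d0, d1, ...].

Answer: [0, 0, 0, 5, 5, 5, 5, 5]

Derivation:
Element change: A[3] 15 -> 20, delta = 5
For k < 3: P[k] unchanged, delta_P[k] = 0
For k >= 3: P[k] shifts by exactly 5
Delta array: [0, 0, 0, 5, 5, 5, 5, 5]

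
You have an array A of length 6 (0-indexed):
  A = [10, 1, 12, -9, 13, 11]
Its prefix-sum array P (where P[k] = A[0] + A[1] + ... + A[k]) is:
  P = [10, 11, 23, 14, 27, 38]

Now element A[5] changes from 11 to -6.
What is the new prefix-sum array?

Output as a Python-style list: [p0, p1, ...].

Answer: [10, 11, 23, 14, 27, 21]

Derivation:
Change: A[5] 11 -> -6, delta = -17
P[k] for k < 5: unchanged (A[5] not included)
P[k] for k >= 5: shift by delta = -17
  P[0] = 10 + 0 = 10
  P[1] = 11 + 0 = 11
  P[2] = 23 + 0 = 23
  P[3] = 14 + 0 = 14
  P[4] = 27 + 0 = 27
  P[5] = 38 + -17 = 21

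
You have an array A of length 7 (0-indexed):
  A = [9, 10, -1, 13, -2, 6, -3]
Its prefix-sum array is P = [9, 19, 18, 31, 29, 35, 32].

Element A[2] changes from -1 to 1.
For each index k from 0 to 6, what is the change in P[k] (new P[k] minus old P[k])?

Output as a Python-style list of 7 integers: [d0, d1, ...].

Answer: [0, 0, 2, 2, 2, 2, 2]

Derivation:
Element change: A[2] -1 -> 1, delta = 2
For k < 2: P[k] unchanged, delta_P[k] = 0
For k >= 2: P[k] shifts by exactly 2
Delta array: [0, 0, 2, 2, 2, 2, 2]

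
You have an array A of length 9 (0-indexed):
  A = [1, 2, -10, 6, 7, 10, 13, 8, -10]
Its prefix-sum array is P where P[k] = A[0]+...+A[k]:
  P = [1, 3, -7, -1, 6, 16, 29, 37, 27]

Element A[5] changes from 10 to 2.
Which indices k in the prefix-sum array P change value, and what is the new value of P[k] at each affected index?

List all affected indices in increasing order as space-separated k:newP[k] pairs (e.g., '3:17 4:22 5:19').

Answer: 5:8 6:21 7:29 8:19

Derivation:
P[k] = A[0] + ... + A[k]
P[k] includes A[5] iff k >= 5
Affected indices: 5, 6, ..., 8; delta = -8
  P[5]: 16 + -8 = 8
  P[6]: 29 + -8 = 21
  P[7]: 37 + -8 = 29
  P[8]: 27 + -8 = 19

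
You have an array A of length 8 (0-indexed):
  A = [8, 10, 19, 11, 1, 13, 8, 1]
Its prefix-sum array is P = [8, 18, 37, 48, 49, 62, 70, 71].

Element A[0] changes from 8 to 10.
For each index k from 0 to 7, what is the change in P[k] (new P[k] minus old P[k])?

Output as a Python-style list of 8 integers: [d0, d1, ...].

Element change: A[0] 8 -> 10, delta = 2
For k < 0: P[k] unchanged, delta_P[k] = 0
For k >= 0: P[k] shifts by exactly 2
Delta array: [2, 2, 2, 2, 2, 2, 2, 2]

Answer: [2, 2, 2, 2, 2, 2, 2, 2]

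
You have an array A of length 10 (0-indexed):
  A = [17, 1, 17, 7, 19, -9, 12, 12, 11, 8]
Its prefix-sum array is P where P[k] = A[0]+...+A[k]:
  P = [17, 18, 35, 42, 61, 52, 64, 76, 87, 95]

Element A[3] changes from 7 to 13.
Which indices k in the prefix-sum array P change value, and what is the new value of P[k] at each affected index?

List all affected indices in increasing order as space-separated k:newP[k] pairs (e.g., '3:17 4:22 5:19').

P[k] = A[0] + ... + A[k]
P[k] includes A[3] iff k >= 3
Affected indices: 3, 4, ..., 9; delta = 6
  P[3]: 42 + 6 = 48
  P[4]: 61 + 6 = 67
  P[5]: 52 + 6 = 58
  P[6]: 64 + 6 = 70
  P[7]: 76 + 6 = 82
  P[8]: 87 + 6 = 93
  P[9]: 95 + 6 = 101

Answer: 3:48 4:67 5:58 6:70 7:82 8:93 9:101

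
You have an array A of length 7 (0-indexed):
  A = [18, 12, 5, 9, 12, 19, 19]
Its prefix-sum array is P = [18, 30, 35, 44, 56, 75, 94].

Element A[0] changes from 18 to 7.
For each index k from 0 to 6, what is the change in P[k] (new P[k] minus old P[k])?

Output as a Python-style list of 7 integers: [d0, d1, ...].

Answer: [-11, -11, -11, -11, -11, -11, -11]

Derivation:
Element change: A[0] 18 -> 7, delta = -11
For k < 0: P[k] unchanged, delta_P[k] = 0
For k >= 0: P[k] shifts by exactly -11
Delta array: [-11, -11, -11, -11, -11, -11, -11]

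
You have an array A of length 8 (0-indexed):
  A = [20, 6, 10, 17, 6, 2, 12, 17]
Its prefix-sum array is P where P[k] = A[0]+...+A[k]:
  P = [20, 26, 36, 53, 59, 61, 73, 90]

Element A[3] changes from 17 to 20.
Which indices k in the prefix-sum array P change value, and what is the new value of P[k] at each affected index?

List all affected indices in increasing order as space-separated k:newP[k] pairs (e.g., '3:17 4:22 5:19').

Answer: 3:56 4:62 5:64 6:76 7:93

Derivation:
P[k] = A[0] + ... + A[k]
P[k] includes A[3] iff k >= 3
Affected indices: 3, 4, ..., 7; delta = 3
  P[3]: 53 + 3 = 56
  P[4]: 59 + 3 = 62
  P[5]: 61 + 3 = 64
  P[6]: 73 + 3 = 76
  P[7]: 90 + 3 = 93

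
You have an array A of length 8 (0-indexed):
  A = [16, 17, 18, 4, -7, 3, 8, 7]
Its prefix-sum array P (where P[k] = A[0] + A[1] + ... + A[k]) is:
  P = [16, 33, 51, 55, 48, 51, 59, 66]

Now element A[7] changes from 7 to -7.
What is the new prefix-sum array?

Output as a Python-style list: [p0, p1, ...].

Answer: [16, 33, 51, 55, 48, 51, 59, 52]

Derivation:
Change: A[7] 7 -> -7, delta = -14
P[k] for k < 7: unchanged (A[7] not included)
P[k] for k >= 7: shift by delta = -14
  P[0] = 16 + 0 = 16
  P[1] = 33 + 0 = 33
  P[2] = 51 + 0 = 51
  P[3] = 55 + 0 = 55
  P[4] = 48 + 0 = 48
  P[5] = 51 + 0 = 51
  P[6] = 59 + 0 = 59
  P[7] = 66 + -14 = 52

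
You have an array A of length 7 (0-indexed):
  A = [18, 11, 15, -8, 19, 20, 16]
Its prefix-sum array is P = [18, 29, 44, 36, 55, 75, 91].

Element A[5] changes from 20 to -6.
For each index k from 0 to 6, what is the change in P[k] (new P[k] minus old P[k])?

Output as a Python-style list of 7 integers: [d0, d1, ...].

Answer: [0, 0, 0, 0, 0, -26, -26]

Derivation:
Element change: A[5] 20 -> -6, delta = -26
For k < 5: P[k] unchanged, delta_P[k] = 0
For k >= 5: P[k] shifts by exactly -26
Delta array: [0, 0, 0, 0, 0, -26, -26]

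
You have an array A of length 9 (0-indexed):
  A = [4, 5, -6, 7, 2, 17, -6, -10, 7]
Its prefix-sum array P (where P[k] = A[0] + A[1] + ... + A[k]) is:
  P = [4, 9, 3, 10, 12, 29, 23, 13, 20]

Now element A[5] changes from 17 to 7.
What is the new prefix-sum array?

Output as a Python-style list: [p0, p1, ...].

Change: A[5] 17 -> 7, delta = -10
P[k] for k < 5: unchanged (A[5] not included)
P[k] for k >= 5: shift by delta = -10
  P[0] = 4 + 0 = 4
  P[1] = 9 + 0 = 9
  P[2] = 3 + 0 = 3
  P[3] = 10 + 0 = 10
  P[4] = 12 + 0 = 12
  P[5] = 29 + -10 = 19
  P[6] = 23 + -10 = 13
  P[7] = 13 + -10 = 3
  P[8] = 20 + -10 = 10

Answer: [4, 9, 3, 10, 12, 19, 13, 3, 10]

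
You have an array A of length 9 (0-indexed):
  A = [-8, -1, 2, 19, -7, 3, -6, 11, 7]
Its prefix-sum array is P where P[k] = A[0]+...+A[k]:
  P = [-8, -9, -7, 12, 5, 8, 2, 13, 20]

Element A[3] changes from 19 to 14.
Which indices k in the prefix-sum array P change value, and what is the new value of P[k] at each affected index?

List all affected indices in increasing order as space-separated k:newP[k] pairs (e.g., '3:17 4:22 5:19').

Answer: 3:7 4:0 5:3 6:-3 7:8 8:15

Derivation:
P[k] = A[0] + ... + A[k]
P[k] includes A[3] iff k >= 3
Affected indices: 3, 4, ..., 8; delta = -5
  P[3]: 12 + -5 = 7
  P[4]: 5 + -5 = 0
  P[5]: 8 + -5 = 3
  P[6]: 2 + -5 = -3
  P[7]: 13 + -5 = 8
  P[8]: 20 + -5 = 15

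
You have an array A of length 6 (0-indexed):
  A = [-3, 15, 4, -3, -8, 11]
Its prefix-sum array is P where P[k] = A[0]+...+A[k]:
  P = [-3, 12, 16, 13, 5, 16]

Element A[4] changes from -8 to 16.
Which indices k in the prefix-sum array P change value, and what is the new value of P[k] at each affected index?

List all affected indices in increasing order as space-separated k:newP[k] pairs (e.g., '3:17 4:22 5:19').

P[k] = A[0] + ... + A[k]
P[k] includes A[4] iff k >= 4
Affected indices: 4, 5, ..., 5; delta = 24
  P[4]: 5 + 24 = 29
  P[5]: 16 + 24 = 40

Answer: 4:29 5:40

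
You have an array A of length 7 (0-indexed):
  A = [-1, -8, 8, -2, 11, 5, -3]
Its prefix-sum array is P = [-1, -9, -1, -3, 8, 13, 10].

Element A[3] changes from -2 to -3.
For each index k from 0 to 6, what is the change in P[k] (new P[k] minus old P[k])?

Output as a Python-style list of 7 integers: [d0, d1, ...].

Element change: A[3] -2 -> -3, delta = -1
For k < 3: P[k] unchanged, delta_P[k] = 0
For k >= 3: P[k] shifts by exactly -1
Delta array: [0, 0, 0, -1, -1, -1, -1]

Answer: [0, 0, 0, -1, -1, -1, -1]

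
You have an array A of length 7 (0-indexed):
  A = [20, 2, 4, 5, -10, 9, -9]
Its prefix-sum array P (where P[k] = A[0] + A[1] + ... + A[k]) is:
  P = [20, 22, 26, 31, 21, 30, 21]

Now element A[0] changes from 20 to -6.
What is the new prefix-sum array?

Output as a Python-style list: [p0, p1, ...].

Answer: [-6, -4, 0, 5, -5, 4, -5]

Derivation:
Change: A[0] 20 -> -6, delta = -26
P[k] for k < 0: unchanged (A[0] not included)
P[k] for k >= 0: shift by delta = -26
  P[0] = 20 + -26 = -6
  P[1] = 22 + -26 = -4
  P[2] = 26 + -26 = 0
  P[3] = 31 + -26 = 5
  P[4] = 21 + -26 = -5
  P[5] = 30 + -26 = 4
  P[6] = 21 + -26 = -5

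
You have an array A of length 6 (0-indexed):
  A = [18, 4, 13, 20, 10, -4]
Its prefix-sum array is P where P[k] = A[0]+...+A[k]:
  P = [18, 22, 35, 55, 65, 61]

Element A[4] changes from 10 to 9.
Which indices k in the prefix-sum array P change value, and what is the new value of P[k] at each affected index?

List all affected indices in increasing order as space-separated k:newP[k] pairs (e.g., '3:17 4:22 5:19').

Answer: 4:64 5:60

Derivation:
P[k] = A[0] + ... + A[k]
P[k] includes A[4] iff k >= 4
Affected indices: 4, 5, ..., 5; delta = -1
  P[4]: 65 + -1 = 64
  P[5]: 61 + -1 = 60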